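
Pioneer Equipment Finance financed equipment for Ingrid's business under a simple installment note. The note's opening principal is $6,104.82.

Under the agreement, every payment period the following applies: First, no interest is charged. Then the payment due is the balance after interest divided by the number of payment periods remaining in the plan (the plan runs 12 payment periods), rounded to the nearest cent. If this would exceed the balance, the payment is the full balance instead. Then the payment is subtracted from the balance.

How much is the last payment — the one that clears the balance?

Payment period 1: $6,104.82 − $508.74 → $5,596.08
Payment period 2: $5,596.08 − $508.73 → $5,087.35
Payment period 3: $5,087.35 − $508.74 → $4,578.61
Payment period 4: $4,578.61 − $508.73 → $4,069.88
Payment period 5: $4,069.88 − $508.74 → $3,561.14
Payment period 6: $3,561.14 − $508.73 → $3,052.41
Payment period 7: $3,052.41 − $508.74 → $2,543.67
Payment period 8: $2,543.67 − $508.73 → $2,034.94
Payment period 9: $2,034.94 − $508.74 → $1,526.20
Payment period 10: $1,526.20 − $508.73 → $1,017.47
Payment period 11: $1,017.47 − $508.74 → $508.73
Payment period 12: $508.73 − $508.73 → $0.00

$508.73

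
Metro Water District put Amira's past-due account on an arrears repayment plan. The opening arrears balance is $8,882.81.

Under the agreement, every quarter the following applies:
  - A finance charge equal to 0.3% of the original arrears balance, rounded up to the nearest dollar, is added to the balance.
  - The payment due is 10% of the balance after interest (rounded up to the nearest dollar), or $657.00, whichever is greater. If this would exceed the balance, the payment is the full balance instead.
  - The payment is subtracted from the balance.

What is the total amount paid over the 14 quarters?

$9,260.81

# | Opening | Interest | Payment | End bal
1 | $8,882.81 | $27.00 | $891.00 | $8,018.81
2 | $8,018.81 | $27.00 | $805.00 | $7,240.81
3 | $7,240.81 | $27.00 | $727.00 | $6,540.81
4 | $6,540.81 | $27.00 | $657.00 | $5,910.81
5 | $5,910.81 | $27.00 | $657.00 | $5,280.81
6 | $5,280.81 | $27.00 | $657.00 | $4,650.81
7 | $4,650.81 | $27.00 | $657.00 | $4,020.81
8 | $4,020.81 | $27.00 | $657.00 | $3,390.81
9 | $3,390.81 | $27.00 | $657.00 | $2,760.81
10 | $2,760.81 | $27.00 | $657.00 | $2,130.81
11 | $2,130.81 | $27.00 | $657.00 | $1,500.81
12 | $1,500.81 | $27.00 | $657.00 | $870.81
13 | $870.81 | $27.00 | $657.00 | $240.81
14 | $240.81 | $27.00 | $267.81 | $0.00
Total paid: $9,260.81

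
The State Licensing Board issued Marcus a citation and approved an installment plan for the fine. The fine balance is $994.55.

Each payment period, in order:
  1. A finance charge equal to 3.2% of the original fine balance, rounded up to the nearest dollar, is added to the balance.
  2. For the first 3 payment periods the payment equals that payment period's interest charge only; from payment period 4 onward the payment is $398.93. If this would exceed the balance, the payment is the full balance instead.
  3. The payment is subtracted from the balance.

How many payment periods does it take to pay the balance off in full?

Payment period 1: $994.55 +$32.00 interest = $1,026.55; pay $32.00 → $994.55
Payment period 2: $994.55 +$32.00 interest = $1,026.55; pay $32.00 → $994.55
Payment period 3: $994.55 +$32.00 interest = $1,026.55; pay $32.00 → $994.55
Payment period 4: $994.55 +$32.00 interest = $1,026.55; pay $398.93 → $627.62
Payment period 5: $627.62 +$32.00 interest = $659.62; pay $398.93 → $260.69
Payment period 6: $260.69 +$32.00 interest = $292.69; pay $292.69 → $0.00
Balance reaches $0.00 in payment period 6.

6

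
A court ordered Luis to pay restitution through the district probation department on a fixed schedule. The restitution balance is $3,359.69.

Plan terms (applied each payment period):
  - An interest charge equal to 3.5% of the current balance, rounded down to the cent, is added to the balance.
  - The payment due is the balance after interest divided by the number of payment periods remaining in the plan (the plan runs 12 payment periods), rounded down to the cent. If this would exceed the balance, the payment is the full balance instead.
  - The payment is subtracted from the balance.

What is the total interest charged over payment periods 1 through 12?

Payment period 1: $3,359.69 +$117.58 interest = $3,477.27; pay $289.77 → $3,187.50
Payment period 2: $3,187.50 +$111.56 interest = $3,299.06; pay $299.91 → $2,999.15
Payment period 3: $2,999.15 +$104.97 interest = $3,104.12; pay $310.41 → $2,793.71
Payment period 4: $2,793.71 +$97.77 interest = $2,891.48; pay $321.27 → $2,570.21
Payment period 5: $2,570.21 +$89.95 interest = $2,660.16; pay $332.52 → $2,327.64
Payment period 6: $2,327.64 +$81.46 interest = $2,409.10; pay $344.15 → $2,064.95
Payment period 7: $2,064.95 +$72.27 interest = $2,137.22; pay $356.20 → $1,781.02
Payment period 8: $1,781.02 +$62.33 interest = $1,843.35; pay $368.67 → $1,474.68
Payment period 9: $1,474.68 +$51.61 interest = $1,526.29; pay $381.57 → $1,144.72
Payment period 10: $1,144.72 +$40.06 interest = $1,184.78; pay $394.92 → $789.86
Payment period 11: $789.86 +$27.64 interest = $817.50; pay $408.75 → $408.75
Payment period 12: $408.75 +$14.30 interest = $423.05; pay $423.05 → $0.00
Total interest: $117.58 + $111.56 + $104.97 + $97.77 + $89.95 + $81.46 + $72.27 + $62.33 + $51.61 + $40.06 + $27.64 + $14.30 = $871.50

$871.50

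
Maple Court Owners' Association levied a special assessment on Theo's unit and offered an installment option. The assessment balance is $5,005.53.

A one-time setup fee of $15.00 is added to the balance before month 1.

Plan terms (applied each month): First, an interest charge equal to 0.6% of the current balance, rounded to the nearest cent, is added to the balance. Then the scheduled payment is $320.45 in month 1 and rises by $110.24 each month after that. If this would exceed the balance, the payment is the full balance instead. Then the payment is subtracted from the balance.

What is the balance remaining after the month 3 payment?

$3,812.93

Month 1: opening $5,020.53; interest $30.12 → $5,050.65; payment $320.45; balance $4,730.20
Month 2: opening $4,730.20; interest $28.38 → $4,758.58; payment $430.69; balance $4,327.89
Month 3: opening $4,327.89; interest $25.97 → $4,353.86; payment $540.93; balance $3,812.93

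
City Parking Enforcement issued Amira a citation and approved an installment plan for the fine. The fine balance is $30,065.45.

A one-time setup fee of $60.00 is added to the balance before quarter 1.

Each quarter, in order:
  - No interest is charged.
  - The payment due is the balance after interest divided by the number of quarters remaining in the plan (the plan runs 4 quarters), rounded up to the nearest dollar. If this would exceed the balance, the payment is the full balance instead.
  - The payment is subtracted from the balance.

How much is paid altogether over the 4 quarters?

Quarter 1: opening $30,125.45; payment $7,532.00; balance $22,593.45
Quarter 2: opening $22,593.45; payment $7,532.00; balance $15,061.45
Quarter 3: opening $15,061.45; payment $7,531.00; balance $7,530.45
Quarter 4: opening $7,530.45; payment $7,530.45; balance $0.00
Total paid: $30,125.45

$30,125.45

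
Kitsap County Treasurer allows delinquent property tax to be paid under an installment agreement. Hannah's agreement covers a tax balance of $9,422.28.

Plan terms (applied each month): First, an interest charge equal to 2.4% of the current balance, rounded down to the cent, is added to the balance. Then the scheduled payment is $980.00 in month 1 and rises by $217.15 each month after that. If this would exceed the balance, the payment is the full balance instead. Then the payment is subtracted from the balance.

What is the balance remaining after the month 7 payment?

Month 1: opening $9,422.28; interest $226.13 → $9,648.41; payment $980.00; balance $8,668.41
Month 2: opening $8,668.41; interest $208.04 → $8,876.45; payment $1,197.15; balance $7,679.30
Month 3: opening $7,679.30; interest $184.30 → $7,863.60; payment $1,414.30; balance $6,449.30
Month 4: opening $6,449.30; interest $154.78 → $6,604.08; payment $1,631.45; balance $4,972.63
Month 5: opening $4,972.63; interest $119.34 → $5,091.97; payment $1,848.60; balance $3,243.37
Month 6: opening $3,243.37; interest $77.84 → $3,321.21; payment $2,065.75; balance $1,255.46
Month 7: opening $1,255.46; interest $30.13 → $1,285.59; payment $1,285.59; balance $0.00

$0.00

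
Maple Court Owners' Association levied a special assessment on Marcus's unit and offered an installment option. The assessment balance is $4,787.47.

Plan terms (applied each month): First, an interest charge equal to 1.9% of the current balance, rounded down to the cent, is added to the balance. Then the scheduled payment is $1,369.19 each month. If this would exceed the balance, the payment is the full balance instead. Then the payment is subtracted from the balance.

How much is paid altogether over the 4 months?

Month 1: opening $4,787.47; interest $90.96 → $4,878.43; payment $1,369.19; balance $3,509.24
Month 2: opening $3,509.24; interest $66.67 → $3,575.91; payment $1,369.19; balance $2,206.72
Month 3: opening $2,206.72; interest $41.92 → $2,248.64; payment $1,369.19; balance $879.45
Month 4: opening $879.45; interest $16.70 → $896.15; payment $896.15; balance $0.00
Total paid: $5,003.72

$5,003.72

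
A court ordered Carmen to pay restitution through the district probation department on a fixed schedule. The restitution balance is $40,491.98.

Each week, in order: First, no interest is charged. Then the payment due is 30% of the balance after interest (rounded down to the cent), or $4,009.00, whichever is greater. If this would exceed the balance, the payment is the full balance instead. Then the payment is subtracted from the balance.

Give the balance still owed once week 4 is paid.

$9,722.14

# | Opening | Payment | End bal
1 | $40,491.98 | $12,147.59 | $28,344.39
2 | $28,344.39 | $8,503.31 | $19,841.08
3 | $19,841.08 | $5,952.32 | $13,888.76
4 | $13,888.76 | $4,166.62 | $9,722.14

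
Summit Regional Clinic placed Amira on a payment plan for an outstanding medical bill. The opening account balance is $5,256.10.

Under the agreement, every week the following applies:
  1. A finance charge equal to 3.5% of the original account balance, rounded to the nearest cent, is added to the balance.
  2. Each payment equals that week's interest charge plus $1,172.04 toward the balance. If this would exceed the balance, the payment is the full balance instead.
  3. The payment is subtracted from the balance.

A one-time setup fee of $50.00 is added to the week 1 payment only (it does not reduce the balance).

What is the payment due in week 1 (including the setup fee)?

$1,406.00

# | Opening | Interest | Payment | Fee | End bal
1 | $5,256.10 | $183.96 | $1,356.00 | $50.00 | $4,084.06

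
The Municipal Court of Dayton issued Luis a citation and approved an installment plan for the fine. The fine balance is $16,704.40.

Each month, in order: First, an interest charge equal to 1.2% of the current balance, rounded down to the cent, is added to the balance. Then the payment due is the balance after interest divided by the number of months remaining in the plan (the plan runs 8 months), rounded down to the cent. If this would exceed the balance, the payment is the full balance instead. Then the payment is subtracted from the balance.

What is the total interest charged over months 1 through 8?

$927.71

Month 1: $16,704.40 +$200.45 interest = $16,904.85; pay $2,113.10 → $14,791.75
Month 2: $14,791.75 +$177.50 interest = $14,969.25; pay $2,138.46 → $12,830.79
Month 3: $12,830.79 +$153.96 interest = $12,984.75; pay $2,164.12 → $10,820.63
Month 4: $10,820.63 +$129.84 interest = $10,950.47; pay $2,190.09 → $8,760.38
Month 5: $8,760.38 +$105.12 interest = $8,865.50; pay $2,216.37 → $6,649.13
Month 6: $6,649.13 +$79.78 interest = $6,728.91; pay $2,242.97 → $4,485.94
Month 7: $4,485.94 +$53.83 interest = $4,539.77; pay $2,269.88 → $2,269.89
Month 8: $2,269.89 +$27.23 interest = $2,297.12; pay $2,297.12 → $0.00
Total interest: $200.45 + $177.50 + $153.96 + $129.84 + $105.12 + $79.78 + $53.83 + $27.23 = $927.71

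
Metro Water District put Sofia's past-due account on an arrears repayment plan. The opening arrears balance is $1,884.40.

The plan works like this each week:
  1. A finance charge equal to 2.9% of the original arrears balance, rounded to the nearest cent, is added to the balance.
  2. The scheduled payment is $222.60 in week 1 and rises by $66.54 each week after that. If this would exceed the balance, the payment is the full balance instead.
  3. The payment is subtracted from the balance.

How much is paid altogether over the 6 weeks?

$2,212.30

Week 1: opening $1,884.40; interest $54.65 → $1,939.05; payment $222.60; balance $1,716.45
Week 2: opening $1,716.45; interest $54.65 → $1,771.10; payment $289.14; balance $1,481.96
Week 3: opening $1,481.96; interest $54.65 → $1,536.61; payment $355.68; balance $1,180.93
Week 4: opening $1,180.93; interest $54.65 → $1,235.58; payment $422.22; balance $813.36
Week 5: opening $813.36; interest $54.65 → $868.01; payment $488.76; balance $379.25
Week 6: opening $379.25; interest $54.65 → $433.90; payment $433.90; balance $0.00
Total paid: $2,212.30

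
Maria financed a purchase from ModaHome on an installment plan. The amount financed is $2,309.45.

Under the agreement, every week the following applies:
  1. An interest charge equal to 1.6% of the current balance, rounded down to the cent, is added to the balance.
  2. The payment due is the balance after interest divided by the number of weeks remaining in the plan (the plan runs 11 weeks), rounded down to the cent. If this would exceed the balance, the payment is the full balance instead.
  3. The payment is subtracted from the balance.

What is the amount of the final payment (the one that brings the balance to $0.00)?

$250.00

# | Opening | Interest | Payment | End bal
1 | $2,309.45 | $36.95 | $213.30 | $2,133.10
2 | $2,133.10 | $34.12 | $216.72 | $1,950.50
3 | $1,950.50 | $31.20 | $220.18 | $1,761.52
4 | $1,761.52 | $28.18 | $223.71 | $1,565.99
5 | $1,565.99 | $25.05 | $227.29 | $1,363.75
6 | $1,363.75 | $21.82 | $230.92 | $1,154.65
7 | $1,154.65 | $18.47 | $234.62 | $938.50
8 | $938.50 | $15.01 | $238.37 | $715.14
9 | $715.14 | $11.44 | $242.19 | $484.39
10 | $484.39 | $7.75 | $246.07 | $246.07
11 | $246.07 | $3.93 | $250.00 | $0.00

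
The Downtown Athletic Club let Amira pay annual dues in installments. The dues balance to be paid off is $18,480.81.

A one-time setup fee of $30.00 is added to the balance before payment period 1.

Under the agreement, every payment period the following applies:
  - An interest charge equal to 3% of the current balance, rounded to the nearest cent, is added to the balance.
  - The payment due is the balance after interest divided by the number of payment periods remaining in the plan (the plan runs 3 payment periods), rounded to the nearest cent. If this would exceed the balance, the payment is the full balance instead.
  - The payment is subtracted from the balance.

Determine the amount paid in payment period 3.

$6,742.41

Payment period 1: $18,510.81 +$555.32 interest = $19,066.13; pay $6,355.38 → $12,710.75
Payment period 2: $12,710.75 +$381.32 interest = $13,092.07; pay $6,546.04 → $6,546.03
Payment period 3: $6,546.03 +$196.38 interest = $6,742.41; pay $6,742.41 → $0.00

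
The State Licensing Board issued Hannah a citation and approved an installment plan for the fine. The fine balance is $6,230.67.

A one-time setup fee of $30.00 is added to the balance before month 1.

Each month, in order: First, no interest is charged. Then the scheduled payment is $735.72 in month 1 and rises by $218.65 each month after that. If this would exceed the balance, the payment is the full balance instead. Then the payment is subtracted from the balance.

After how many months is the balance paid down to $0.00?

Month 1: opening $6,260.67; payment $735.72; balance $5,524.95
Month 2: opening $5,524.95; payment $954.37; balance $4,570.58
Month 3: opening $4,570.58; payment $1,173.02; balance $3,397.56
Month 4: opening $3,397.56; payment $1,391.67; balance $2,005.89
Month 5: opening $2,005.89; payment $1,610.32; balance $395.57
Month 6: opening $395.57; payment $395.57; balance $0.00
Balance reaches $0.00 in month 6.

6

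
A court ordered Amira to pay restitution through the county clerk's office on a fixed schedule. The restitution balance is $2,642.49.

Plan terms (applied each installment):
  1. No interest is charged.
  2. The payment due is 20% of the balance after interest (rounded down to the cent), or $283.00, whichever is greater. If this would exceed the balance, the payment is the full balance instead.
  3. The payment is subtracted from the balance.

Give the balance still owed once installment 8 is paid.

$0.00

Installment 1: opening $2,642.49; payment $528.49; balance $2,114.00
Installment 2: opening $2,114.00; payment $422.80; balance $1,691.20
Installment 3: opening $1,691.20; payment $338.24; balance $1,352.96
Installment 4: opening $1,352.96; payment $283.00; balance $1,069.96
Installment 5: opening $1,069.96; payment $283.00; balance $786.96
Installment 6: opening $786.96; payment $283.00; balance $503.96
Installment 7: opening $503.96; payment $283.00; balance $220.96
Installment 8: opening $220.96; payment $220.96; balance $0.00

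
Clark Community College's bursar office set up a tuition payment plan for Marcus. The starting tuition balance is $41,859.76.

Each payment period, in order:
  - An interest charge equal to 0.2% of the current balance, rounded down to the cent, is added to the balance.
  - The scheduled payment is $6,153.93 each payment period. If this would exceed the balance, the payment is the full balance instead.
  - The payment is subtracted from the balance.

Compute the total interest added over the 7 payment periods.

Payment period 1: opening $41,859.76; interest $83.71 → $41,943.47; payment $6,153.93; balance $35,789.54
Payment period 2: opening $35,789.54; interest $71.57 → $35,861.11; payment $6,153.93; balance $29,707.18
Payment period 3: opening $29,707.18; interest $59.41 → $29,766.59; payment $6,153.93; balance $23,612.66
Payment period 4: opening $23,612.66; interest $47.22 → $23,659.88; payment $6,153.93; balance $17,505.95
Payment period 5: opening $17,505.95; interest $35.01 → $17,540.96; payment $6,153.93; balance $11,387.03
Payment period 6: opening $11,387.03; interest $22.77 → $11,409.80; payment $6,153.93; balance $5,255.87
Payment period 7: opening $5,255.87; interest $10.51 → $5,266.38; payment $5,266.38; balance $0.00
Total interest: $83.71 + $71.57 + $59.41 + $47.22 + $35.01 + $22.77 + $10.51 = $330.20

$330.20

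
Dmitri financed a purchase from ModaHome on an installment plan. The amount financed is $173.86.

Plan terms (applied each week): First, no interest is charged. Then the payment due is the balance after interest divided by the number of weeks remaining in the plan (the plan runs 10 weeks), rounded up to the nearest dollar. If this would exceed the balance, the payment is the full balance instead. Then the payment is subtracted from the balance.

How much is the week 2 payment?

$18.00

Week 1: $173.86 − $18.00 → $155.86
Week 2: $155.86 − $18.00 → $137.86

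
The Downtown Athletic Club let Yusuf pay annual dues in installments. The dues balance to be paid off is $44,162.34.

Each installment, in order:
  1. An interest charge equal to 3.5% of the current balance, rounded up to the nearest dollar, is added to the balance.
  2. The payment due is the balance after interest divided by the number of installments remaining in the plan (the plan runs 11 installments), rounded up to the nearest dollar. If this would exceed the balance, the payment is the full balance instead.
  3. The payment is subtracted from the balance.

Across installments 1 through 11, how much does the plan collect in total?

$54,615.34

# | Opening | Interest | Payment | End bal
1 | $44,162.34 | $1,546.00 | $4,156.00 | $41,552.34
2 | $41,552.34 | $1,455.00 | $4,301.00 | $38,706.34
3 | $38,706.34 | $1,355.00 | $4,452.00 | $35,609.34
4 | $35,609.34 | $1,247.00 | $4,608.00 | $32,248.34
5 | $32,248.34 | $1,129.00 | $4,769.00 | $28,608.34
6 | $28,608.34 | $1,002.00 | $4,936.00 | $24,674.34
7 | $24,674.34 | $864.00 | $5,108.00 | $20,430.34
8 | $20,430.34 | $716.00 | $5,287.00 | $15,859.34
9 | $15,859.34 | $556.00 | $5,472.00 | $10,943.34
10 | $10,943.34 | $384.00 | $5,664.00 | $5,663.34
11 | $5,663.34 | $199.00 | $5,862.34 | $0.00
Total paid: $54,615.34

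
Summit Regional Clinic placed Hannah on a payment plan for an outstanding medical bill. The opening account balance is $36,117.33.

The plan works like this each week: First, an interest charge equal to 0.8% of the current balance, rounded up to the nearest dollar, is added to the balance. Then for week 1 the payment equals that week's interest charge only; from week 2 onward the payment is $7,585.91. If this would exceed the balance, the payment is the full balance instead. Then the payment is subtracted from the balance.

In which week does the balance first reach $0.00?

6

# | Opening | Interest | Payment | End bal
1 | $36,117.33 | $289.00 | $289.00 | $36,117.33
2 | $36,117.33 | $289.00 | $7,585.91 | $28,820.42
3 | $28,820.42 | $231.00 | $7,585.91 | $21,465.51
4 | $21,465.51 | $172.00 | $7,585.91 | $14,051.60
5 | $14,051.60 | $113.00 | $7,585.91 | $6,578.69
6 | $6,578.69 | $53.00 | $6,631.69 | $0.00
Balance reaches $0.00 in week 6.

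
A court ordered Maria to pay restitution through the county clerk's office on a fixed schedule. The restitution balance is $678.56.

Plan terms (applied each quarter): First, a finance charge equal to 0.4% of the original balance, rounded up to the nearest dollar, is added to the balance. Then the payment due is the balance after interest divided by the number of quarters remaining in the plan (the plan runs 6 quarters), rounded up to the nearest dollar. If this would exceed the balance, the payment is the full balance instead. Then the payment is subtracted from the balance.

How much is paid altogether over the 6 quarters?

# | Opening | Interest | Payment | End bal
1 | $678.56 | $3.00 | $114.00 | $567.56
2 | $567.56 | $3.00 | $115.00 | $455.56
3 | $455.56 | $3.00 | $115.00 | $343.56
4 | $343.56 | $3.00 | $116.00 | $230.56
5 | $230.56 | $3.00 | $117.00 | $116.56
6 | $116.56 | $3.00 | $119.56 | $0.00
Total paid: $696.56

$696.56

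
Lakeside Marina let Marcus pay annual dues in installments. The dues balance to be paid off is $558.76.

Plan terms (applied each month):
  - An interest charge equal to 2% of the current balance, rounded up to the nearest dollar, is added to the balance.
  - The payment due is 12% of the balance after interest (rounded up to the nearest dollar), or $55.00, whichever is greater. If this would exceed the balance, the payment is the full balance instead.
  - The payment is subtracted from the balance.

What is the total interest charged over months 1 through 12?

# | Opening | Interest | Payment | End bal
1 | $558.76 | $12.00 | $69.00 | $501.76
2 | $501.76 | $11.00 | $62.00 | $450.76
3 | $450.76 | $10.00 | $56.00 | $404.76
4 | $404.76 | $9.00 | $55.00 | $358.76
5 | $358.76 | $8.00 | $55.00 | $311.76
6 | $311.76 | $7.00 | $55.00 | $263.76
7 | $263.76 | $6.00 | $55.00 | $214.76
8 | $214.76 | $5.00 | $55.00 | $164.76
9 | $164.76 | $4.00 | $55.00 | $113.76
10 | $113.76 | $3.00 | $55.00 | $61.76
11 | $61.76 | $2.00 | $55.00 | $8.76
12 | $8.76 | $1.00 | $9.76 | $0.00
Total interest: $12.00 + $11.00 + $10.00 + $9.00 + $8.00 + $7.00 + $6.00 + $5.00 + $4.00 + $3.00 + $2.00 + $1.00 = $78.00

$78.00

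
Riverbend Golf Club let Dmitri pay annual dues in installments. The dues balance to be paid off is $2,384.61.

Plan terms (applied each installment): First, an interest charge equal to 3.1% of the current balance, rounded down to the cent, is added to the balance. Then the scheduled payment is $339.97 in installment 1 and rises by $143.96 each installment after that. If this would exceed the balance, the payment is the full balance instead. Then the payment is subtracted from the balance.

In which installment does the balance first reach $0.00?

5

Installment 1: opening $2,384.61; interest $73.92 → $2,458.53; payment $339.97; balance $2,118.56
Installment 2: opening $2,118.56; interest $65.67 → $2,184.23; payment $483.93; balance $1,700.30
Installment 3: opening $1,700.30; interest $52.70 → $1,753.00; payment $627.89; balance $1,125.11
Installment 4: opening $1,125.11; interest $34.87 → $1,159.98; payment $771.85; balance $388.13
Installment 5: opening $388.13; interest $12.03 → $400.16; payment $400.16; balance $0.00
Balance reaches $0.00 in installment 5.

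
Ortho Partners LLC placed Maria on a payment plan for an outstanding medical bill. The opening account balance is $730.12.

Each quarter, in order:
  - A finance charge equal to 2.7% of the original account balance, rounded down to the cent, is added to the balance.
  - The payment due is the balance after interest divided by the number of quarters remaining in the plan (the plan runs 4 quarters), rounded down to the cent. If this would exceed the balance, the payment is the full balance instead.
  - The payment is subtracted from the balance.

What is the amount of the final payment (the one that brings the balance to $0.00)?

# | Opening | Interest | Payment | End bal
1 | $730.12 | $19.71 | $187.45 | $562.38
2 | $562.38 | $19.71 | $194.03 | $388.06
3 | $388.06 | $19.71 | $203.88 | $203.89
4 | $203.89 | $19.71 | $223.60 | $0.00

$223.60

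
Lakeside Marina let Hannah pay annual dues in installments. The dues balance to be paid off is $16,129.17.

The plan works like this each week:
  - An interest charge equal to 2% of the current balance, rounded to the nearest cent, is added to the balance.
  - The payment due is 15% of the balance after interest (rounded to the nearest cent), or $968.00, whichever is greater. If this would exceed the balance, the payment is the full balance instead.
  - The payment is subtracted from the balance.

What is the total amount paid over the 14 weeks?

Week 1: opening $16,129.17; interest $322.58 → $16,451.75; payment $2,467.76; balance $13,983.99
Week 2: opening $13,983.99; interest $279.68 → $14,263.67; payment $2,139.55; balance $12,124.12
Week 3: opening $12,124.12; interest $242.48 → $12,366.60; payment $1,854.99; balance $10,511.61
Week 4: opening $10,511.61; interest $210.23 → $10,721.84; payment $1,608.28; balance $9,113.56
Week 5: opening $9,113.56; interest $182.27 → $9,295.83; payment $1,394.37; balance $7,901.46
Week 6: opening $7,901.46; interest $158.03 → $8,059.49; payment $1,208.92; balance $6,850.57
Week 7: opening $6,850.57; interest $137.01 → $6,987.58; payment $1,048.14; balance $5,939.44
Week 8: opening $5,939.44; interest $118.79 → $6,058.23; payment $968.00; balance $5,090.23
Week 9: opening $5,090.23; interest $101.80 → $5,192.03; payment $968.00; balance $4,224.03
Week 10: opening $4,224.03; interest $84.48 → $4,308.51; payment $968.00; balance $3,340.51
Week 11: opening $3,340.51; interest $66.81 → $3,407.32; payment $968.00; balance $2,439.32
Week 12: opening $2,439.32; interest $48.79 → $2,488.11; payment $968.00; balance $1,520.11
Week 13: opening $1,520.11; interest $30.40 → $1,550.51; payment $968.00; balance $582.51
Week 14: opening $582.51; interest $11.65 → $594.16; payment $594.16; balance $0.00
Total paid: $18,124.17

$18,124.17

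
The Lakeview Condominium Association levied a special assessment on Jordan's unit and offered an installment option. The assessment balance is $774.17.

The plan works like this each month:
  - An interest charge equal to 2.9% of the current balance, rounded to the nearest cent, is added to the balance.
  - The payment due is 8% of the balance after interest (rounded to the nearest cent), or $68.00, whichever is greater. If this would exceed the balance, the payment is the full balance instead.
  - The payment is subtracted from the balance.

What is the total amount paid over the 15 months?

$953.19

# | Opening | Interest | Payment | End bal
1 | $774.17 | $22.45 | $68.00 | $728.62
2 | $728.62 | $21.13 | $68.00 | $681.75
3 | $681.75 | $19.77 | $68.00 | $633.52
4 | $633.52 | $18.37 | $68.00 | $583.89
5 | $583.89 | $16.93 | $68.00 | $532.82
6 | $532.82 | $15.45 | $68.00 | $480.27
7 | $480.27 | $13.93 | $68.00 | $426.20
8 | $426.20 | $12.36 | $68.00 | $370.56
9 | $370.56 | $10.75 | $68.00 | $313.31
10 | $313.31 | $9.09 | $68.00 | $254.40
11 | $254.40 | $7.38 | $68.00 | $193.78
12 | $193.78 | $5.62 | $68.00 | $131.40
13 | $131.40 | $3.81 | $68.00 | $67.21
14 | $67.21 | $1.95 | $68.00 | $1.16
15 | $1.16 | $0.03 | $1.19 | $0.00
Total paid: $953.19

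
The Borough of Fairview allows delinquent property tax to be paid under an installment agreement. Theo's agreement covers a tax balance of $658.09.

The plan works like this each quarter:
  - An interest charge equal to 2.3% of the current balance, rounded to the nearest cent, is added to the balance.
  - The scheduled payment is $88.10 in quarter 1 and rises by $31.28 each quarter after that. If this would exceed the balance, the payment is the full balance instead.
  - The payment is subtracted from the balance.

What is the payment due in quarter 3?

$150.66

Quarter 1: $658.09 +$15.14 interest = $673.23; pay $88.10 → $585.13
Quarter 2: $585.13 +$13.46 interest = $598.59; pay $119.38 → $479.21
Quarter 3: $479.21 +$11.02 interest = $490.23; pay $150.66 → $339.57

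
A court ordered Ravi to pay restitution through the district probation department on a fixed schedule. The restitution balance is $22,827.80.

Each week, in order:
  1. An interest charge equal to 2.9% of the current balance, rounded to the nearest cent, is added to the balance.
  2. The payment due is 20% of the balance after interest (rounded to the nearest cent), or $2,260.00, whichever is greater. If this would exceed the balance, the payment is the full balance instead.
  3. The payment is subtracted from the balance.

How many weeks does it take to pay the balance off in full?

# | Opening | Interest | Payment | End bal
1 | $22,827.80 | $662.01 | $4,697.96 | $18,791.85
2 | $18,791.85 | $544.96 | $3,867.36 | $15,469.45
3 | $15,469.45 | $448.61 | $3,183.61 | $12,734.45
4 | $12,734.45 | $369.30 | $2,620.75 | $10,483.00
5 | $10,483.00 | $304.01 | $2,260.00 | $8,527.01
6 | $8,527.01 | $247.28 | $2,260.00 | $6,514.29
7 | $6,514.29 | $188.91 | $2,260.00 | $4,443.20
8 | $4,443.20 | $128.85 | $2,260.00 | $2,312.05
9 | $2,312.05 | $67.05 | $2,260.00 | $119.10
10 | $119.10 | $3.45 | $122.55 | $0.00
Balance reaches $0.00 in week 10.

10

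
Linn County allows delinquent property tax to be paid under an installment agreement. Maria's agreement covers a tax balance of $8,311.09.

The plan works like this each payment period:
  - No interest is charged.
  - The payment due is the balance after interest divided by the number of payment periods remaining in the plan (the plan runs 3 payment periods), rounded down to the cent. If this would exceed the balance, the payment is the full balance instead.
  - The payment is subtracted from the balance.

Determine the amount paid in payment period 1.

# | Opening | Payment | End bal
1 | $8,311.09 | $2,770.36 | $5,540.73

$2,770.36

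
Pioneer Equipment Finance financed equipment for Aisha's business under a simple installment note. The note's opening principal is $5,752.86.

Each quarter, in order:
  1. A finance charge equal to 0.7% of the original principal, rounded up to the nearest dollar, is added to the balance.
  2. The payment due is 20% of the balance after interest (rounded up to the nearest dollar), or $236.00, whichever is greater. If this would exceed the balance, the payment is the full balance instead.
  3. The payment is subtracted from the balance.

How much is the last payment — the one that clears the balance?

$165.86

Quarter 1: $5,752.86 +$41.00 interest = $5,793.86; pay $1,159.00 → $4,634.86
Quarter 2: $4,634.86 +$41.00 interest = $4,675.86; pay $936.00 → $3,739.86
Quarter 3: $3,739.86 +$41.00 interest = $3,780.86; pay $757.00 → $3,023.86
Quarter 4: $3,023.86 +$41.00 interest = $3,064.86; pay $613.00 → $2,451.86
Quarter 5: $2,451.86 +$41.00 interest = $2,492.86; pay $499.00 → $1,993.86
Quarter 6: $1,993.86 +$41.00 interest = $2,034.86; pay $407.00 → $1,627.86
Quarter 7: $1,627.86 +$41.00 interest = $1,668.86; pay $334.00 → $1,334.86
Quarter 8: $1,334.86 +$41.00 interest = $1,375.86; pay $276.00 → $1,099.86
Quarter 9: $1,099.86 +$41.00 interest = $1,140.86; pay $236.00 → $904.86
Quarter 10: $904.86 +$41.00 interest = $945.86; pay $236.00 → $709.86
Quarter 11: $709.86 +$41.00 interest = $750.86; pay $236.00 → $514.86
Quarter 12: $514.86 +$41.00 interest = $555.86; pay $236.00 → $319.86
Quarter 13: $319.86 +$41.00 interest = $360.86; pay $236.00 → $124.86
Quarter 14: $124.86 +$41.00 interest = $165.86; pay $165.86 → $0.00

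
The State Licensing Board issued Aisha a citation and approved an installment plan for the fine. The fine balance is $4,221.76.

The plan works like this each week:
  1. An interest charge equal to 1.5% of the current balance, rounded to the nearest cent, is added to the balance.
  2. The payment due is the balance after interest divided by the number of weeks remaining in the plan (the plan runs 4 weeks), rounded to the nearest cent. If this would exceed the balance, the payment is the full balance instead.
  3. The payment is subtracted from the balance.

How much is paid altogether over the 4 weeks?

$4,382.47

Week 1: opening $4,221.76; interest $63.33 → $4,285.09; payment $1,071.27; balance $3,213.82
Week 2: opening $3,213.82; interest $48.21 → $3,262.03; payment $1,087.34; balance $2,174.69
Week 3: opening $2,174.69; interest $32.62 → $2,207.31; payment $1,103.66; balance $1,103.65
Week 4: opening $1,103.65; interest $16.55 → $1,120.20; payment $1,120.20; balance $0.00
Total paid: $4,382.47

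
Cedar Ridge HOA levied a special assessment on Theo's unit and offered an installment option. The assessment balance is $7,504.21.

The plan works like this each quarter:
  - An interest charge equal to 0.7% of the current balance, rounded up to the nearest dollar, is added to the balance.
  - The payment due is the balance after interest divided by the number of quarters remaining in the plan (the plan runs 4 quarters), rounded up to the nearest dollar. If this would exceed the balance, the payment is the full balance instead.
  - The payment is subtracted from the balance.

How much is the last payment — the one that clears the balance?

Quarter 1: $7,504.21 +$53.00 interest = $7,557.21; pay $1,890.00 → $5,667.21
Quarter 2: $5,667.21 +$40.00 interest = $5,707.21; pay $1,903.00 → $3,804.21
Quarter 3: $3,804.21 +$27.00 interest = $3,831.21; pay $1,916.00 → $1,915.21
Quarter 4: $1,915.21 +$14.00 interest = $1,929.21; pay $1,929.21 → $0.00

$1,929.21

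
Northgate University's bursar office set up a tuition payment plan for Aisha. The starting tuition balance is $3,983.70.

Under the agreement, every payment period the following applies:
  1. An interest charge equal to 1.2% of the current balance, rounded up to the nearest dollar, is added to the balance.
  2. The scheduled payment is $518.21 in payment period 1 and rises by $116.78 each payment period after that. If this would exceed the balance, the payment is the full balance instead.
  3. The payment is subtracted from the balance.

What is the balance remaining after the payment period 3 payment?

Payment period 1: $3,983.70 +$48.00 interest = $4,031.70; pay $518.21 → $3,513.49
Payment period 2: $3,513.49 +$43.00 interest = $3,556.49; pay $634.99 → $2,921.50
Payment period 3: $2,921.50 +$36.00 interest = $2,957.50; pay $751.77 → $2,205.73

$2,205.73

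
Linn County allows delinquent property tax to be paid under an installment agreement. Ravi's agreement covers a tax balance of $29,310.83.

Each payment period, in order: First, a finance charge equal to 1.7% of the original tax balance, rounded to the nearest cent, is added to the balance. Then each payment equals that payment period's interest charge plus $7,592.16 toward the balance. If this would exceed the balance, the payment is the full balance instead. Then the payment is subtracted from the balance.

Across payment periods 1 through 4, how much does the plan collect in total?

# | Opening | Interest | Payment | End bal
1 | $29,310.83 | $498.28 | $8,090.44 | $21,718.67
2 | $21,718.67 | $498.28 | $8,090.44 | $14,126.51
3 | $14,126.51 | $498.28 | $8,090.44 | $6,534.35
4 | $6,534.35 | $498.28 | $7,032.63 | $0.00
Total paid: $31,303.95

$31,303.95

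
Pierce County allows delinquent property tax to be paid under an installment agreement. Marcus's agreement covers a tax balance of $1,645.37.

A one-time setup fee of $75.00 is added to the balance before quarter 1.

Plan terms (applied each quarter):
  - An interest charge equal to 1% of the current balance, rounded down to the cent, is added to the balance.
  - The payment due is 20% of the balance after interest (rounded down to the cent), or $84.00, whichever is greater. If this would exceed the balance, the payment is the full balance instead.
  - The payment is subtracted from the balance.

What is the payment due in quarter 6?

$119.68

Quarter 1: opening $1,720.37; interest $17.20 → $1,737.57; payment $347.51; balance $1,390.06
Quarter 2: opening $1,390.06; interest $13.90 → $1,403.96; payment $280.79; balance $1,123.17
Quarter 3: opening $1,123.17; interest $11.23 → $1,134.40; payment $226.88; balance $907.52
Quarter 4: opening $907.52; interest $9.07 → $916.59; payment $183.31; balance $733.28
Quarter 5: opening $733.28; interest $7.33 → $740.61; payment $148.12; balance $592.49
Quarter 6: opening $592.49; interest $5.92 → $598.41; payment $119.68; balance $478.73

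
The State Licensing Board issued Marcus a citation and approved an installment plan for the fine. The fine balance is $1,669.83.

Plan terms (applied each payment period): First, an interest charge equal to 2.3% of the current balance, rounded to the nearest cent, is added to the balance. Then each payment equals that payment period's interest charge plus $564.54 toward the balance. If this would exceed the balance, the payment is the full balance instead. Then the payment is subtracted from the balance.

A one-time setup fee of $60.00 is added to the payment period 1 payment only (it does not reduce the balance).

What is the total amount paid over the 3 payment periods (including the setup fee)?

Payment period 1: opening $1,669.83; interest $38.41 → $1,708.24; payment $602.95 (+ $60.00 fee); balance $1,105.29
Payment period 2: opening $1,105.29; interest $25.42 → $1,130.71; payment $589.96; balance $540.75
Payment period 3: opening $540.75; interest $12.44 → $553.19; payment $553.19; balance $0.00
Total paid: $1,806.10

$1,806.10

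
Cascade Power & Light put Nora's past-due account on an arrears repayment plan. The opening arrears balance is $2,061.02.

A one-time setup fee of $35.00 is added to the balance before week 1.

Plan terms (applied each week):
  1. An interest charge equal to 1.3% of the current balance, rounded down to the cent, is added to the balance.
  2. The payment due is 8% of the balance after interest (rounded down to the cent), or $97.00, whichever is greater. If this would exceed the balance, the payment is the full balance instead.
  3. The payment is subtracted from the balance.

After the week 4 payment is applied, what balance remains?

Week 1: $2,096.02 +$27.24 interest = $2,123.26; pay $169.86 → $1,953.40
Week 2: $1,953.40 +$25.39 interest = $1,978.79; pay $158.30 → $1,820.49
Week 3: $1,820.49 +$23.66 interest = $1,844.15; pay $147.53 → $1,696.62
Week 4: $1,696.62 +$22.05 interest = $1,718.67; pay $137.49 → $1,581.18

$1,581.18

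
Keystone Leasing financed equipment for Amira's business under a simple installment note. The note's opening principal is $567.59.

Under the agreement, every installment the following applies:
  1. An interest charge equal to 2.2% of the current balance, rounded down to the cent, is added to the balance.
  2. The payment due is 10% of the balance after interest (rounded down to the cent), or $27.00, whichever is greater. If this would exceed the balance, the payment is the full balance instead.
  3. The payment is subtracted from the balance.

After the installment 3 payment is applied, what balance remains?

# | Opening | Interest | Payment | End bal
1 | $567.59 | $12.48 | $58.00 | $522.07
2 | $522.07 | $11.48 | $53.35 | $480.20
3 | $480.20 | $10.56 | $49.07 | $441.69

$441.69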